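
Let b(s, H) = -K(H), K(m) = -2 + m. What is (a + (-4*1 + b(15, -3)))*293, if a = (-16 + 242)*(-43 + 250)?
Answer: 13707419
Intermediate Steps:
a = 46782 (a = 226*207 = 46782)
b(s, H) = 2 - H (b(s, H) = -(-2 + H) = 2 - H)
(a + (-4*1 + b(15, -3)))*293 = (46782 + (-4*1 + (2 - 1*(-3))))*293 = (46782 + (-4 + (2 + 3)))*293 = (46782 + (-4 + 5))*293 = (46782 + 1)*293 = 46783*293 = 13707419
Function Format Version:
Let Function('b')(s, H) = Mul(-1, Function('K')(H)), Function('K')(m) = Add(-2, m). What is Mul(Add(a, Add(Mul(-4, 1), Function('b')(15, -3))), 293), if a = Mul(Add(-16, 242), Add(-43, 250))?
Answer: 13707419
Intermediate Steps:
a = 46782 (a = Mul(226, 207) = 46782)
Function('b')(s, H) = Add(2, Mul(-1, H)) (Function('b')(s, H) = Mul(-1, Add(-2, H)) = Add(2, Mul(-1, H)))
Mul(Add(a, Add(Mul(-4, 1), Function('b')(15, -3))), 293) = Mul(Add(46782, Add(Mul(-4, 1), Add(2, Mul(-1, -3)))), 293) = Mul(Add(46782, Add(-4, Add(2, 3))), 293) = Mul(Add(46782, Add(-4, 5)), 293) = Mul(Add(46782, 1), 293) = Mul(46783, 293) = 13707419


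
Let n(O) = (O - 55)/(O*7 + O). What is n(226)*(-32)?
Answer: -342/113 ≈ -3.0266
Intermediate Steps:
n(O) = (-55 + O)/(8*O) (n(O) = (-55 + O)/(7*O + O) = (-55 + O)/((8*O)) = (-55 + O)*(1/(8*O)) = (-55 + O)/(8*O))
n(226)*(-32) = ((⅛)*(-55 + 226)/226)*(-32) = ((⅛)*(1/226)*171)*(-32) = (171/1808)*(-32) = -342/113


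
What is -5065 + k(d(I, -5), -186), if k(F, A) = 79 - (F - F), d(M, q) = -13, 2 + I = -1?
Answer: -4986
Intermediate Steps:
I = -3 (I = -2 - 1 = -3)
k(F, A) = 79 (k(F, A) = 79 - 1*0 = 79 + 0 = 79)
-5065 + k(d(I, -5), -186) = -5065 + 79 = -4986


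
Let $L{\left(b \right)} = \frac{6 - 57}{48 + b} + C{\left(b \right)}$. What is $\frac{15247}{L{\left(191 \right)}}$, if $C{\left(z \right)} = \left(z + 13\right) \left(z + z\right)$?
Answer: $\frac{3644033}{18624741} \approx 0.19566$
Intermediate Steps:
$C{\left(z \right)} = 2 z \left(13 + z\right)$ ($C{\left(z \right)} = \left(13 + z\right) 2 z = 2 z \left(13 + z\right)$)
$L{\left(b \right)} = - \frac{51}{48 + b} + 2 b \left(13 + b\right)$ ($L{\left(b \right)} = \frac{6 - 57}{48 + b} + 2 b \left(13 + b\right) = - \frac{51}{48 + b} + 2 b \left(13 + b\right)$)
$\frac{15247}{L{\left(191 \right)}} = \frac{15247}{\frac{1}{48 + 191} \left(-51 + 2 \cdot 191^{3} + 122 \cdot 191^{2} + 1248 \cdot 191\right)} = \frac{15247}{\frac{1}{239} \left(-51 + 2 \cdot 6967871 + 122 \cdot 36481 + 238368\right)} = \frac{15247}{\frac{1}{239} \left(-51 + 13935742 + 4450682 + 238368\right)} = \frac{15247}{\frac{1}{239} \cdot 18624741} = \frac{15247}{\frac{18624741}{239}} = 15247 \cdot \frac{239}{18624741} = \frac{3644033}{18624741}$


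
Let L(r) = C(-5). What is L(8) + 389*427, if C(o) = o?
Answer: 166098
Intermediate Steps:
L(r) = -5
L(8) + 389*427 = -5 + 389*427 = -5 + 166103 = 166098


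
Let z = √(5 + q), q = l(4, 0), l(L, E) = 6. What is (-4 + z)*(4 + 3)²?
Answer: -196 + 49*√11 ≈ -33.485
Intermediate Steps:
q = 6
z = √11 (z = √(5 + 6) = √11 ≈ 3.3166)
(-4 + z)*(4 + 3)² = (-4 + √11)*(4 + 3)² = (-4 + √11)*7² = (-4 + √11)*49 = -196 + 49*√11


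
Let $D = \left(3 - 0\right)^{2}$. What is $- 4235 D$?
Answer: $-38115$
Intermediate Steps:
$D = 9$ ($D = \left(3 + 0\right)^{2} = 3^{2} = 9$)
$- 4235 D = \left(-4235\right) 9 = -38115$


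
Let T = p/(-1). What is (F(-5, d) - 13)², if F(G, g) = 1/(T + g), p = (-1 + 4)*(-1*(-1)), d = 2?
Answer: 196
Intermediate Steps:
p = 3 (p = 3*1 = 3)
T = -3 (T = 3/(-1) = 3*(-1) = -3)
F(G, g) = 1/(-3 + g)
(F(-5, d) - 13)² = (1/(-3 + 2) - 13)² = (1/(-1) - 13)² = (-1 - 13)² = (-14)² = 196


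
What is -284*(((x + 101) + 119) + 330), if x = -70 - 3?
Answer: -135468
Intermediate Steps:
x = -73
-284*(((x + 101) + 119) + 330) = -284*(((-73 + 101) + 119) + 330) = -284*((28 + 119) + 330) = -284*(147 + 330) = -284*477 = -135468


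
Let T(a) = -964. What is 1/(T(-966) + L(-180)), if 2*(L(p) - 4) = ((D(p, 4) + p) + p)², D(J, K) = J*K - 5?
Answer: 2/1175305 ≈ 1.7017e-6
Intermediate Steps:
D(J, K) = -5 + J*K
L(p) = 4 + (-5 + 6*p)²/2 (L(p) = 4 + (((-5 + p*4) + p) + p)²/2 = 4 + (((-5 + 4*p) + p) + p)²/2 = 4 + ((-5 + 5*p) + p)²/2 = 4 + (-5 + 6*p)²/2)
1/(T(-966) + L(-180)) = 1/(-964 + (4 + (-5 + 6*(-180))²/2)) = 1/(-964 + (4 + (-5 - 1080)²/2)) = 1/(-964 + (4 + (½)*(-1085)²)) = 1/(-964 + (4 + (½)*1177225)) = 1/(-964 + (4 + 1177225/2)) = 1/(-964 + 1177233/2) = 1/(1175305/2) = 2/1175305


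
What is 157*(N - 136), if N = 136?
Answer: 0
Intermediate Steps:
157*(N - 136) = 157*(136 - 136) = 157*0 = 0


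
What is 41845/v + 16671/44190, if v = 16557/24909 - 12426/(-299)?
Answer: 66556427023031/67132461090 ≈ 991.42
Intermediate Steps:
v = 4557533/107939 (v = 16557*(1/24909) - 12426*(-1/299) = 5519/8303 + 12426/299 = 4557533/107939 ≈ 42.223)
41845/v + 16671/44190 = 41845/(4557533/107939) + 16671/44190 = 41845*(107939/4557533) + 16671*(1/44190) = 4516707455/4557533 + 5557/14730 = 66556427023031/67132461090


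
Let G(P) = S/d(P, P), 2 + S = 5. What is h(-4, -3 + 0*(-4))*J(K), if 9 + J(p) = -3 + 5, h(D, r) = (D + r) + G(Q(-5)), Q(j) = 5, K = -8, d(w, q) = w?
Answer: 224/5 ≈ 44.800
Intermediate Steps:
S = 3 (S = -2 + 5 = 3)
G(P) = 3/P
h(D, r) = ⅗ + D + r (h(D, r) = (D + r) + 3/5 = (D + r) + 3*(⅕) = (D + r) + ⅗ = ⅗ + D + r)
J(p) = -7 (J(p) = -9 + (-3 + 5) = -9 + 2 = -7)
h(-4, -3 + 0*(-4))*J(K) = (⅗ - 4 + (-3 + 0*(-4)))*(-7) = (⅗ - 4 + (-3 + 0))*(-7) = (⅗ - 4 - 3)*(-7) = -32/5*(-7) = 224/5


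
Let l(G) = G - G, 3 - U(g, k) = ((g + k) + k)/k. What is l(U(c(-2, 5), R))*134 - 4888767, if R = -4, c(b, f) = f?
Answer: -4888767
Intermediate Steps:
U(g, k) = 3 - (g + 2*k)/k (U(g, k) = 3 - ((g + k) + k)/k = 3 - (g + 2*k)/k)
l(G) = 0
l(U(c(-2, 5), R))*134 - 4888767 = 0*134 - 4888767 = 0 - 4888767 = -4888767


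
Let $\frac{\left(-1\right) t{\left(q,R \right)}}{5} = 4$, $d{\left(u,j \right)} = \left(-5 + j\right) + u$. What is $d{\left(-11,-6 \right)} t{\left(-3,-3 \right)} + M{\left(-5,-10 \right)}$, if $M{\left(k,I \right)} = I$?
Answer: $430$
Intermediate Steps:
$d{\left(u,j \right)} = -5 + j + u$
$t{\left(q,R \right)} = -20$ ($t{\left(q,R \right)} = \left(-5\right) 4 = -20$)
$d{\left(-11,-6 \right)} t{\left(-3,-3 \right)} + M{\left(-5,-10 \right)} = \left(-5 - 6 - 11\right) \left(-20\right) - 10 = \left(-22\right) \left(-20\right) - 10 = 440 - 10 = 430$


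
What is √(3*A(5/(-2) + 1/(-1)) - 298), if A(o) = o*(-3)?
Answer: I*√1066/2 ≈ 16.325*I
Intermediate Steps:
A(o) = -3*o
√(3*A(5/(-2) + 1/(-1)) - 298) = √(3*(-3*(5/(-2) + 1/(-1))) - 298) = √(3*(-3*(5*(-½) + 1*(-1))) - 298) = √(3*(-3*(-5/2 - 1)) - 298) = √(3*(-3*(-7/2)) - 298) = √(3*(21/2) - 298) = √(63/2 - 298) = √(-533/2) = I*√1066/2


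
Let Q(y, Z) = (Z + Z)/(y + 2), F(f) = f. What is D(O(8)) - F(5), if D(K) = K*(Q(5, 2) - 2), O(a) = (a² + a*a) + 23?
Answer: -1545/7 ≈ -220.71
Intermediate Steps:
O(a) = 23 + 2*a² (O(a) = (a² + a²) + 23 = 2*a² + 23 = 23 + 2*a²)
Q(y, Z) = 2*Z/(2 + y) (Q(y, Z) = (2*Z)/(2 + y) = 2*Z/(2 + y))
D(K) = -10*K/7 (D(K) = K*(2*2/(2 + 5) - 2) = K*(2*2/7 - 2) = K*(2*2*(⅐) - 2) = K*(4/7 - 2) = K*(-10/7) = -10*K/7)
D(O(8)) - F(5) = -10*(23 + 2*8²)/7 - 1*5 = -10*(23 + 2*64)/7 - 5 = -10*(23 + 128)/7 - 5 = -10/7*151 - 5 = -1510/7 - 5 = -1545/7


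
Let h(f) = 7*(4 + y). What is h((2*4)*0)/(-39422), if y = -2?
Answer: -7/19711 ≈ -0.00035513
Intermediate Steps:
h(f) = 14 (h(f) = 7*(4 - 2) = 7*2 = 14)
h((2*4)*0)/(-39422) = 14/(-39422) = 14*(-1/39422) = -7/19711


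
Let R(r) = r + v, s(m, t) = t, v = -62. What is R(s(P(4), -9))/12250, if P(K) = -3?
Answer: -71/12250 ≈ -0.0057959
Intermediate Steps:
R(r) = -62 + r (R(r) = r - 62 = -62 + r)
R(s(P(4), -9))/12250 = (-62 - 9)/12250 = -71*1/12250 = -71/12250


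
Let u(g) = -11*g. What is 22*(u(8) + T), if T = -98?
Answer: -4092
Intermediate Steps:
22*(u(8) + T) = 22*(-11*8 - 98) = 22*(-88 - 98) = 22*(-186) = -4092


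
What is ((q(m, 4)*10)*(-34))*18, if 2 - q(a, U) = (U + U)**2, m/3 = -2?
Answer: 379440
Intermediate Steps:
m = -6 (m = 3*(-2) = -6)
q(a, U) = 2 - 4*U**2 (q(a, U) = 2 - (U + U)**2 = 2 - (2*U)**2 = 2 - 4*U**2)
((q(m, 4)*10)*(-34))*18 = (((2 - 4*4**2)*10)*(-34))*18 = (((2 - 4*16)*10)*(-34))*18 = (((2 - 64)*10)*(-34))*18 = (-62*10*(-34))*18 = -620*(-34)*18 = 21080*18 = 379440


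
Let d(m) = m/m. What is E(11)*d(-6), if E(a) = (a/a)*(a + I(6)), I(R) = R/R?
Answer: 12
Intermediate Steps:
I(R) = 1
E(a) = 1 + a (E(a) = (a/a)*(a + 1) = 1*(1 + a) = 1 + a)
d(m) = 1
E(11)*d(-6) = (1 + 11)*1 = 12*1 = 12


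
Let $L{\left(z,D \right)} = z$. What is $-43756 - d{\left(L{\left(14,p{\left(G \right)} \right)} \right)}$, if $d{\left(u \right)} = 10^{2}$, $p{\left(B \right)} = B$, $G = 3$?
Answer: $-43856$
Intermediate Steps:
$d{\left(u \right)} = 100$
$-43756 - d{\left(L{\left(14,p{\left(G \right)} \right)} \right)} = -43756 - 100 = -43856$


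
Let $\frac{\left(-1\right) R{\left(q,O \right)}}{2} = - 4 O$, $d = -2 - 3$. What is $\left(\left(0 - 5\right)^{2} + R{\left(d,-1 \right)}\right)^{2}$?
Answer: $289$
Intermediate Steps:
$d = -5$ ($d = -2 - 3 = -5$)
$R{\left(q,O \right)} = 8 O$ ($R{\left(q,O \right)} = - 2 \left(- 4 O\right) = 8 O$)
$\left(\left(0 - 5\right)^{2} + R{\left(d,-1 \right)}\right)^{2} = \left(\left(0 - 5\right)^{2} + 8 \left(-1\right)\right)^{2} = \left(\left(-5\right)^{2} - 8\right)^{2} = \left(25 - 8\right)^{2} = 17^{2} = 289$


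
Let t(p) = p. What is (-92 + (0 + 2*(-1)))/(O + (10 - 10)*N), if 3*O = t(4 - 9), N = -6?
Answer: 282/5 ≈ 56.400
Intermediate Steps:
O = -5/3 (O = (4 - 9)/3 = (⅓)*(-5) = -5/3 ≈ -1.6667)
(-92 + (0 + 2*(-1)))/(O + (10 - 10)*N) = (-92 + (0 + 2*(-1)))/(-5/3 + (10 - 10)*(-6)) = (-92 + (0 - 2))/(-5/3 + 0*(-6)) = (-92 - 2)/(-5/3 + 0) = -94/(-5/3) = -94*(-⅗) = 282/5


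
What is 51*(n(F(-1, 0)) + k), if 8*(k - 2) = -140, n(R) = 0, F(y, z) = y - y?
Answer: -1581/2 ≈ -790.50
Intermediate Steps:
F(y, z) = 0
k = -31/2 (k = 2 + (⅛)*(-140) = 2 - 35/2 = -31/2 ≈ -15.500)
51*(n(F(-1, 0)) + k) = 51*(0 - 31/2) = 51*(-31/2) = -1581/2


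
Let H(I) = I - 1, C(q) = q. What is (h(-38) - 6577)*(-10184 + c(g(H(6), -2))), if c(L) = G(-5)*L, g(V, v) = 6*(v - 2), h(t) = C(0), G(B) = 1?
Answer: 67138016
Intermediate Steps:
h(t) = 0
H(I) = -1 + I
g(V, v) = -12 + 6*v (g(V, v) = 6*(-2 + v) = -12 + 6*v)
c(L) = L (c(L) = 1*L = L)
(h(-38) - 6577)*(-10184 + c(g(H(6), -2))) = (0 - 6577)*(-10184 + (-12 + 6*(-2))) = -6577*(-10184 + (-12 - 12)) = -6577*(-10184 - 24) = -6577*(-10208) = 67138016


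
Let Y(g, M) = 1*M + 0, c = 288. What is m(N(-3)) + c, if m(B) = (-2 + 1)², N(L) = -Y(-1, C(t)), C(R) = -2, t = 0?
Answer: 289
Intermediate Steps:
Y(g, M) = M (Y(g, M) = M + 0 = M)
N(L) = 2 (N(L) = -1*(-2) = 2)
m(B) = 1 (m(B) = (-1)² = 1)
m(N(-3)) + c = 1 + 288 = 289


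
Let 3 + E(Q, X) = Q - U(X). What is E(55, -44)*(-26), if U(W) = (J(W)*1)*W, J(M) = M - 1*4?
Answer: 53560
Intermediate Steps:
J(M) = -4 + M (J(M) = M - 4 = -4 + M)
U(W) = W*(-4 + W) (U(W) = ((-4 + W)*1)*W = (-4 + W)*W = W*(-4 + W))
E(Q, X) = -3 + Q - X*(-4 + X) (E(Q, X) = -3 + (Q - X*(-4 + X)) = -3 + Q - X*(-4 + X))
E(55, -44)*(-26) = (-3 + 55 - 1*(-44)*(-4 - 44))*(-26) = (-3 + 55 - 1*(-44)*(-48))*(-26) = (-3 + 55 - 2112)*(-26) = -2060*(-26) = 53560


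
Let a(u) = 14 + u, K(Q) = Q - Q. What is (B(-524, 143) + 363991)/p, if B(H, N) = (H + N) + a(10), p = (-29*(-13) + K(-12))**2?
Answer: 363634/142129 ≈ 2.5585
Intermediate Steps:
K(Q) = 0
p = 142129 (p = (-29*(-13) + 0)**2 = (377 + 0)**2 = 377**2 = 142129)
B(H, N) = 24 + H + N (B(H, N) = (H + N) + (14 + 10) = (H + N) + 24 = 24 + H + N)
(B(-524, 143) + 363991)/p = ((24 - 524 + 143) + 363991)/142129 = (-357 + 363991)*(1/142129) = 363634*(1/142129) = 363634/142129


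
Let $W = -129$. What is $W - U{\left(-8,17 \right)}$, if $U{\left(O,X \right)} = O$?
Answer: $-121$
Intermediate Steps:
$W - U{\left(-8,17 \right)} = -129 - -8 = -129 + 8 = -121$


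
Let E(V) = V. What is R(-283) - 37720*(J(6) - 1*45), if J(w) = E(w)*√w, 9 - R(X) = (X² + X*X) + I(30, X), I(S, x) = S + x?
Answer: 1537484 - 226320*√6 ≈ 9.8312e+5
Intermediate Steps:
R(X) = -21 - X - 2*X² (R(X) = 9 - ((X² + X*X) + (30 + X)) = 9 - ((X² + X²) + (30 + X)) = 9 - (2*X² + (30 + X)) = 9 - (30 + X + 2*X²) = 9 + (-30 - X - 2*X²) = -21 - X - 2*X²)
J(w) = w^(3/2) (J(w) = w*√w = w^(3/2))
R(-283) - 37720*(J(6) - 1*45) = (-21 - 1*(-283) - 2*(-283)²) - 37720*(6^(3/2) - 1*45) = (-21 + 283 - 2*80089) - 37720*(6*√6 - 45) = (-21 + 283 - 160178) - 37720*(-45 + 6*√6) = -159916 + (1697400 - 226320*√6) = 1537484 - 226320*√6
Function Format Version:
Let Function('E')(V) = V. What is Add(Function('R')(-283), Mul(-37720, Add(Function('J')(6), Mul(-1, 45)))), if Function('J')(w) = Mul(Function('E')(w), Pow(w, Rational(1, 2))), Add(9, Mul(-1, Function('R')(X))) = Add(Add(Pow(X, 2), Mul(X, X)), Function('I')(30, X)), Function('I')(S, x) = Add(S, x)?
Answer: Add(1537484, Mul(-226320, Pow(6, Rational(1, 2)))) ≈ 9.8312e+5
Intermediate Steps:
Function('R')(X) = Add(-21, Mul(-1, X), Mul(-2, Pow(X, 2))) (Function('R')(X) = Add(9, Mul(-1, Add(Add(Pow(X, 2), Mul(X, X)), Add(30, X)))) = Add(9, Mul(-1, Add(Add(Pow(X, 2), Pow(X, 2)), Add(30, X)))) = Add(9, Mul(-1, Add(Mul(2, Pow(X, 2)), Add(30, X)))) = Add(9, Mul(-1, Add(30, X, Mul(2, Pow(X, 2))))) = Add(9, Add(-30, Mul(-1, X), Mul(-2, Pow(X, 2)))) = Add(-21, Mul(-1, X), Mul(-2, Pow(X, 2))))
Function('J')(w) = Pow(w, Rational(3, 2)) (Function('J')(w) = Mul(w, Pow(w, Rational(1, 2))) = Pow(w, Rational(3, 2)))
Add(Function('R')(-283), Mul(-37720, Add(Function('J')(6), Mul(-1, 45)))) = Add(Add(-21, Mul(-1, -283), Mul(-2, Pow(-283, 2))), Mul(-37720, Add(Pow(6, Rational(3, 2)), Mul(-1, 45)))) = Add(Add(-21, 283, Mul(-2, 80089)), Mul(-37720, Add(Mul(6, Pow(6, Rational(1, 2))), -45))) = Add(Add(-21, 283, -160178), Mul(-37720, Add(-45, Mul(6, Pow(6, Rational(1, 2)))))) = Add(-159916, Add(1697400, Mul(-226320, Pow(6, Rational(1, 2))))) = Add(1537484, Mul(-226320, Pow(6, Rational(1, 2))))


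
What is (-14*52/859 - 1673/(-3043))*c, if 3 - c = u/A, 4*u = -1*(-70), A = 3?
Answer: 259399/307522 ≈ 0.84351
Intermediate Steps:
u = 35/2 (u = (-1*(-70))/4 = (1/4)*70 = 35/2 ≈ 17.500)
c = -17/6 (c = 3 - 35/(2*3) = 3 - 1*35/6 = 3 - 35/6 = -17/6 ≈ -2.8333)
(-14*52/859 - 1673/(-3043))*c = (-14*52/859 - 1673/(-3043))*(-17/6) = (-728*1/859 - 1673*(-1/3043))*(-17/6) = (-728/859 + 1673/3043)*(-17/6) = -778197/2613937*(-17/6) = 259399/307522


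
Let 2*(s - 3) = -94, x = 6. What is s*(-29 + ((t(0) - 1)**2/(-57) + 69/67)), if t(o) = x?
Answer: 4773692/3819 ≈ 1250.0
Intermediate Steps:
s = -44 (s = 3 + (1/2)*(-94) = 3 - 47 = -44)
t(o) = 6
s*(-29 + ((t(0) - 1)**2/(-57) + 69/67)) = -44*(-29 + ((6 - 1)**2/(-57) + 69/67)) = -44*(-29 + (5**2*(-1/57) + 69*(1/67))) = -44*(-29 + (25*(-1/57) + 69/67)) = -44*(-29 + (-25/57 + 69/67)) = -44*(-29 + 2258/3819) = -44*(-108493/3819) = 4773692/3819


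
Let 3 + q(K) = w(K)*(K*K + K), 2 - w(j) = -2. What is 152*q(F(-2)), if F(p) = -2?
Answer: 760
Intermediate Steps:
w(j) = 4 (w(j) = 2 - 1*(-2) = 2 + 2 = 4)
q(K) = -3 + 4*K + 4*K² (q(K) = -3 + 4*(K*K + K) = -3 + 4*(K² + K) = -3 + 4*(K + K²) = -3 + (4*K + 4*K²) = -3 + 4*K + 4*K²)
152*q(F(-2)) = 152*(-3 + 4*(-2) + 4*(-2)²) = 152*(-3 - 8 + 4*4) = 152*(-3 - 8 + 16) = 152*5 = 760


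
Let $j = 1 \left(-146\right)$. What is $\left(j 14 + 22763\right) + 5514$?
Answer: $26233$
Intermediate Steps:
$j = -146$
$\left(j 14 + 22763\right) + 5514 = \left(\left(-146\right) 14 + 22763\right) + 5514 = \left(-2044 + 22763\right) + 5514 = 20719 + 5514 = 26233$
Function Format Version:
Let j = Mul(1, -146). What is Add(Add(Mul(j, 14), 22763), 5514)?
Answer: 26233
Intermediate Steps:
j = -146
Add(Add(Mul(j, 14), 22763), 5514) = Add(Add(Mul(-146, 14), 22763), 5514) = Add(Add(-2044, 22763), 5514) = Add(20719, 5514) = 26233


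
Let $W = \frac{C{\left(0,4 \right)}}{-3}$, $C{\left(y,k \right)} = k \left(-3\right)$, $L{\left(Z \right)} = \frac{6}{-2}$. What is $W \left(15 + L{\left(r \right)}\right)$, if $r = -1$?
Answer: $48$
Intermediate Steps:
$L{\left(Z \right)} = -3$ ($L{\left(Z \right)} = 6 \left(- \frac{1}{2}\right) = -3$)
$C{\left(y,k \right)} = - 3 k$
$W = 4$ ($W = \frac{\left(-3\right) 4}{-3} = \left(-12\right) \left(- \frac{1}{3}\right) = 4$)
$W \left(15 + L{\left(r \right)}\right) = 4 \left(15 - 3\right) = 4 \cdot 12 = 48$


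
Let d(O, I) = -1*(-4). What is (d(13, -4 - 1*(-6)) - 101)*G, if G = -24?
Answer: 2328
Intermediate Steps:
d(O, I) = 4
(d(13, -4 - 1*(-6)) - 101)*G = (4 - 101)*(-24) = -97*(-24) = 2328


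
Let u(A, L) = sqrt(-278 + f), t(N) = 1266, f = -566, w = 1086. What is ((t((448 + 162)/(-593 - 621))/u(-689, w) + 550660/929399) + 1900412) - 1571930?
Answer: 305291392978/929399 - 3*I*sqrt(211) ≈ 3.2848e+5 - 43.578*I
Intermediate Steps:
u(A, L) = 2*I*sqrt(211) (u(A, L) = sqrt(-278 - 566) = sqrt(-844) = 2*I*sqrt(211))
((t((448 + 162)/(-593 - 621))/u(-689, w) + 550660/929399) + 1900412) - 1571930 = ((1266/((2*I*sqrt(211))) + 550660/929399) + 1900412) - 1571930 = ((1266*(-I*sqrt(211)/422) + 550660*(1/929399)) + 1900412) - 1571930 = ((-3*I*sqrt(211) + 550660/929399) + 1900412) - 1571930 = ((550660/929399 - 3*I*sqrt(211)) + 1900412) - 1571930 = (1766241563048/929399 - 3*I*sqrt(211)) - 1571930 = 305291392978/929399 - 3*I*sqrt(211)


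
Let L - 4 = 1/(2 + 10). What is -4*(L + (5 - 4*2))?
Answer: -13/3 ≈ -4.3333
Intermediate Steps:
L = 49/12 (L = 4 + 1/(2 + 10) = 4 + 1/12 = 49/12 ≈ 4.0833)
-4*(L + (5 - 4*2)) = -4*(49/12 + (5 - 4*2)) = -4*(49/12 + (5 - 8)) = -4*(49/12 - 3) = -4*13/12 = -13/3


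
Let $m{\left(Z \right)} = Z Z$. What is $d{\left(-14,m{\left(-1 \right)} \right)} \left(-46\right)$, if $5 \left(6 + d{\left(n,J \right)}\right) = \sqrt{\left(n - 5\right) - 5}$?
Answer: $276 - \frac{92 i \sqrt{6}}{5} \approx 276.0 - 45.071 i$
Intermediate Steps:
$m{\left(Z \right)} = Z^{2}$
$d{\left(n,J \right)} = -6 + \frac{\sqrt{-10 + n}}{5}$ ($d{\left(n,J \right)} = -6 + \frac{\sqrt{\left(n - 5\right) - 5}}{5} = -6 + \frac{\sqrt{\left(-5 + n\right) - 5}}{5} = -6 + \frac{\sqrt{-10 + n}}{5}$)
$d{\left(-14,m{\left(-1 \right)} \right)} \left(-46\right) = \left(-6 + \frac{\sqrt{-10 - 14}}{5}\right) \left(-46\right) = \left(-6 + \frac{\sqrt{-24}}{5}\right) \left(-46\right) = \left(-6 + \frac{2 i \sqrt{6}}{5}\right) \left(-46\right) = 276 - \frac{92 i \sqrt{6}}{5}$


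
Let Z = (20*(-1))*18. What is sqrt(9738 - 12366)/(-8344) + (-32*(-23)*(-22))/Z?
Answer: 2024/45 - 3*I*sqrt(73)/4172 ≈ 44.978 - 0.0061438*I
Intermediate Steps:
Z = -360 (Z = -20*18 = -360)
sqrt(9738 - 12366)/(-8344) + (-32*(-23)*(-22))/Z = sqrt(9738 - 12366)/(-8344) + (-32*(-23)*(-22))/(-360) = sqrt(-2628)*(-1/8344) + (736*(-22))*(-1/360) = (6*I*sqrt(73))*(-1/8344) - 16192*(-1/360) = -3*I*sqrt(73)/4172 + 2024/45 = 2024/45 - 3*I*sqrt(73)/4172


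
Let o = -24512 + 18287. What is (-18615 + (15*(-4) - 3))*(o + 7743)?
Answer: -28353204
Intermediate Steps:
o = -6225
(-18615 + (15*(-4) - 3))*(o + 7743) = (-18615 + (15*(-4) - 3))*(-6225 + 7743) = (-18615 + (-60 - 3))*1518 = (-18615 - 63)*1518 = -18678*1518 = -28353204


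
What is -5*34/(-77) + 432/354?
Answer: 15574/4543 ≈ 3.4281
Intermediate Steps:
-5*34/(-77) + 432/354 = -170*(-1/77) + 432*(1/354) = 170/77 + 72/59 = 15574/4543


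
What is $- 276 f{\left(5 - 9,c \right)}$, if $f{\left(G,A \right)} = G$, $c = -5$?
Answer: $1104$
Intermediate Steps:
$- 276 f{\left(5 - 9,c \right)} = - 276 \left(5 - 9\right) = \left(-276\right) \left(-4\right) = 1104$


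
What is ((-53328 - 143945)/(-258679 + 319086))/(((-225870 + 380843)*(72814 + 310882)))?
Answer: -197273/3591952458204656 ≈ -5.4921e-11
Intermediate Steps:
((-53328 - 143945)/(-258679 + 319086))/(((-225870 + 380843)*(72814 + 310882))) = (-197273/60407)/((154973*383696)) = -197273*1/60407/59462520208 = -197273/60407*1/59462520208 = -197273/3591952458204656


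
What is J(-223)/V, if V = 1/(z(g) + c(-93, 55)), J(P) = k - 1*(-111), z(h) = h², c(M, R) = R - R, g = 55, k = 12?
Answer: 372075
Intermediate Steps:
c(M, R) = 0
J(P) = 123 (J(P) = 12 - 1*(-111) = 12 + 111 = 123)
V = 1/3025 (V = 1/(55² + 0) = 1/(3025 + 0) = 1/3025 ≈ 0.00033058)
J(-223)/V = 123/(1/3025) = 123*3025 = 372075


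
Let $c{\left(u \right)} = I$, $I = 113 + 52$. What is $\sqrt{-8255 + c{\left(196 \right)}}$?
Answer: $i \sqrt{8090} \approx 89.944 i$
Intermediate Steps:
$I = 165$
$c{\left(u \right)} = 165$
$\sqrt{-8255 + c{\left(196 \right)}} = \sqrt{-8255 + 165} = \sqrt{-8090} = i \sqrt{8090}$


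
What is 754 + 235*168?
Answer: 40234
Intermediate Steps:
754 + 235*168 = 754 + 39480 = 40234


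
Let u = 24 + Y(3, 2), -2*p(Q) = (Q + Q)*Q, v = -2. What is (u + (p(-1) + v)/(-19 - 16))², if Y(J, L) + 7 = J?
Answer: 494209/1225 ≈ 403.44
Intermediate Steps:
p(Q) = -Q² (p(Q) = -(Q + Q)*Q/2 = -2*Q*Q/2 = -Q²)
Y(J, L) = -7 + J
u = 20 (u = 24 + (-7 + 3) = 24 - 4 = 20)
(u + (p(-1) + v)/(-19 - 16))² = (20 + (-1*(-1)² - 2)/(-19 - 16))² = (20 + (-1*1 - 2)/(-35))² = (20 + (-1 - 2)*(-1/35))² = (20 - 3*(-1/35))² = (20 + 3/35)² = (703/35)² = 494209/1225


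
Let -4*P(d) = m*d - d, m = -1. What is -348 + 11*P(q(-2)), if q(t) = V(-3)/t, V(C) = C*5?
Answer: -1227/4 ≈ -306.75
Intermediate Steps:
V(C) = 5*C
q(t) = -15/t (q(t) = (5*(-3))/t = -15/t)
P(d) = d/2 (P(d) = -(-d - d)/4 = -(-1)*d/2 = d/2)
-348 + 11*P(q(-2)) = -348 + 11*((-15/(-2))/2) = -348 + 11*((-15*(-½))/2) = -348 + 11*((½)*(15/2)) = -348 + 11*(15/4) = -348 + 165/4 = -1227/4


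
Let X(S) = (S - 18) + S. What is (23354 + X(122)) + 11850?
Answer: 35430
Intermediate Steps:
X(S) = -18 + 2*S (X(S) = (-18 + S) + S = -18 + 2*S)
(23354 + X(122)) + 11850 = (23354 + (-18 + 2*122)) + 11850 = (23354 + (-18 + 244)) + 11850 = (23354 + 226) + 11850 = 23580 + 11850 = 35430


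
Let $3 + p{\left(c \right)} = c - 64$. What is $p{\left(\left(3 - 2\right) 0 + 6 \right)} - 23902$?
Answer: $-23963$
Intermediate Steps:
$p{\left(c \right)} = -67 + c$ ($p{\left(c \right)} = -3 + \left(c - 64\right) = -3 + \left(-64 + c\right) = -67 + c$)
$p{\left(\left(3 - 2\right) 0 + 6 \right)} - 23902 = \left(-67 + \left(\left(3 - 2\right) 0 + 6\right)\right) - 23902 = \left(-67 + \left(1 \cdot 0 + 6\right)\right) - 23902 = \left(-67 + \left(0 + 6\right)\right) - 23902 = \left(-67 + 6\right) - 23902 = -61 - 23902 = -23963$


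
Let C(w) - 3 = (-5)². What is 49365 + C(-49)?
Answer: 49393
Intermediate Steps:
C(w) = 28 (C(w) = 3 + (-5)² = 3 + 25 = 28)
49365 + C(-49) = 49365 + 28 = 49393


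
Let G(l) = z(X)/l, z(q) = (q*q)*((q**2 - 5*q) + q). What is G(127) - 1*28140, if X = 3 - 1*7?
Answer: -3573268/127 ≈ -28136.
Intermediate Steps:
X = -4 (X = 3 - 7 = -4)
z(q) = q**2*(q**2 - 4*q)
G(l) = 512/l (G(l) = ((-4)**3*(-4 - 4))/l = (-64*(-8))/l = 512/l)
G(127) - 1*28140 = 512/127 - 1*28140 = 512*(1/127) - 28140 = 512/127 - 28140 = -3573268/127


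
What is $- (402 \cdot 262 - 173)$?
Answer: $-105151$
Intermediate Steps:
$- (402 \cdot 262 - 173) = - (105324 - 173) = \left(-1\right) 105151 = -105151$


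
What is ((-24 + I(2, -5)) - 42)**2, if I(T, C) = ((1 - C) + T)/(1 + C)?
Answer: 4624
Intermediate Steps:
I(T, C) = (1 + T - C)/(1 + C)
((-24 + I(2, -5)) - 42)**2 = ((-24 + (1 + 2 - 1*(-5))/(1 - 5)) - 42)**2 = ((-24 + (1 + 2 + 5)/(-4)) - 42)**2 = ((-24 - 1/4*8) - 42)**2 = ((-24 - 2) - 42)**2 = (-26 - 42)**2 = (-68)**2 = 4624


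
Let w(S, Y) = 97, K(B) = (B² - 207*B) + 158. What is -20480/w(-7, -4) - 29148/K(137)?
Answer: -15861667/76242 ≈ -208.04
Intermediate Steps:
K(B) = 158 + B² - 207*B
-20480/w(-7, -4) - 29148/K(137) = -20480/97 - 29148/(158 + 137² - 207*137) = -20480*1/97 - 29148/(158 + 18769 - 28359) = -20480/97 - 29148/(-9432) = -20480/97 - 29148*(-1/9432) = -20480/97 + 2429/786 = -15861667/76242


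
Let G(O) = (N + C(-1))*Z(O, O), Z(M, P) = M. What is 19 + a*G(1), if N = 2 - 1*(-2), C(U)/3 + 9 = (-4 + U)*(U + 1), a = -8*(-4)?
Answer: -717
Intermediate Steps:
a = 32
C(U) = -27 + 3*(1 + U)*(-4 + U) (C(U) = -27 + 3*((-4 + U)*(U + 1)) = -27 + 3*((-4 + U)*(1 + U)) = -27 + 3*((1 + U)*(-4 + U)) = -27 + 3*(1 + U)*(-4 + U))
N = 4 (N = 2 + 2 = 4)
G(O) = -23*O (G(O) = (4 + (-39 - 9*(-1) + 3*(-1)²))*O = (4 + (-39 + 9 + 3*1))*O = (4 + (-39 + 9 + 3))*O = (4 - 27)*O = -23*O)
19 + a*G(1) = 19 + 32*(-23*1) = 19 + 32*(-23) = 19 - 736 = -717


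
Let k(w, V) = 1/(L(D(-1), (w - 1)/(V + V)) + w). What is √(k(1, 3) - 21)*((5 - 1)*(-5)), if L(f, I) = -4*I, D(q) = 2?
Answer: -40*I*√5 ≈ -89.443*I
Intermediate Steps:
k(w, V) = 1/(w - 2*(-1 + w)/V) (k(w, V) = 1/(-4*(w - 1)/(V + V) + w) = 1/(-4*(-1 + w)/(2*V) + w) = 1/(-4*(-1 + w)*1/(2*V) + w) = 1/(-2*(-1 + w)/V + w) = 1/(w - 2*(-1 + w)/V))
√(k(1, 3) - 21)*((5 - 1)*(-5)) = √(3/(2 - 2*1 + 3*1) - 21)*((5 - 1)*(-5)) = √(3/(2 - 2 + 3) - 21)*(4*(-5)) = √(3/3 - 21)*(-20) = √(3*(⅓) - 21)*(-20) = √(1 - 21)*(-20) = √(-20)*(-20) = (2*I*√5)*(-20) = -40*I*√5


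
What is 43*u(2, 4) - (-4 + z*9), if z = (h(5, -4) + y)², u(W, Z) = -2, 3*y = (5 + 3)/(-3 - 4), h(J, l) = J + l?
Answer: -4187/49 ≈ -85.449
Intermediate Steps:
y = -8/21 (y = ((5 + 3)/(-3 - 4))/3 = (8/(-7))/3 = (8*(-⅐))/3 = (⅓)*(-8/7) = -8/21 ≈ -0.38095)
z = 169/441 (z = ((5 - 4) - 8/21)² = (1 - 8/21)² = (13/21)² = 169/441 ≈ 0.38322)
43*u(2, 4) - (-4 + z*9) = 43*(-2) - (-4 + (169/441)*9) = -86 - (-4 + 169/49) = -86 - 1*(-27/49) = -86 + 27/49 = -4187/49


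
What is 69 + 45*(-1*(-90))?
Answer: 4119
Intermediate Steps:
69 + 45*(-1*(-90)) = 69 + 45*90 = 69 + 4050 = 4119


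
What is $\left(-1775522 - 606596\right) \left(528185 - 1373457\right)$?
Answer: $2013537646096$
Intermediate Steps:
$\left(-1775522 - 606596\right) \left(528185 - 1373457\right) = \left(-2382118\right) \left(-845272\right) = 2013537646096$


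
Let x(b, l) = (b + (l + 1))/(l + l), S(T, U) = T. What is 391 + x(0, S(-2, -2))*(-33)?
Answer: 1531/4 ≈ 382.75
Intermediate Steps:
x(b, l) = (1 + b + l)/(2*l) (x(b, l) = (b + (1 + l))/((2*l)) = (1 + b + l)*(1/(2*l)) = (1 + b + l)/(2*l))
391 + x(0, S(-2, -2))*(-33) = 391 + ((½)*(1 + 0 - 2)/(-2))*(-33) = 391 + ((½)*(-½)*(-1))*(-33) = 391 + (¼)*(-33) = 391 - 33/4 = 1531/4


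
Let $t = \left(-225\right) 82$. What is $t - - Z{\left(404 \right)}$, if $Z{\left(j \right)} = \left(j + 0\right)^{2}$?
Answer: $144766$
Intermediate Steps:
$Z{\left(j \right)} = j^{2}$
$t = -18450$
$t - - Z{\left(404 \right)} = -18450 - - 404^{2} = -18450 - \left(-1\right) 163216 = -18450 - -163216 = -18450 + 163216 = 144766$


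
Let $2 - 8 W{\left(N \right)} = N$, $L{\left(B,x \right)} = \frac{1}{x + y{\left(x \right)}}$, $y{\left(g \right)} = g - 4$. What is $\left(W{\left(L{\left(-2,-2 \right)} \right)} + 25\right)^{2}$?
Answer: $\frac{2614689}{4096} \approx 638.35$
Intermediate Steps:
$y{\left(g \right)} = -4 + g$
$L{\left(B,x \right)} = \frac{1}{-4 + 2 x}$ ($L{\left(B,x \right)} = \frac{1}{x + \left(-4 + x\right)} = \frac{1}{-4 + 2 x}$)
$W{\left(N \right)} = \frac{1}{4} - \frac{N}{8}$
$\left(W{\left(L{\left(-2,-2 \right)} \right)} + 25\right)^{2} = \left(\left(\frac{1}{4} - \frac{\frac{1}{2} \frac{1}{-2 - 2}}{8}\right) + 25\right)^{2} = \left(\left(\frac{1}{4} - \frac{\frac{1}{2} \frac{1}{-4}}{8}\right) + 25\right)^{2} = \left(\left(\frac{1}{4} - \frac{\frac{1}{2} \left(- \frac{1}{4}\right)}{8}\right) + 25\right)^{2} = \left(\left(\frac{1}{4} - - \frac{1}{64}\right) + 25\right)^{2} = \left(\left(\frac{1}{4} + \frac{1}{64}\right) + 25\right)^{2} = \left(\frac{17}{64} + 25\right)^{2} = \left(\frac{1617}{64}\right)^{2} = \frac{2614689}{4096}$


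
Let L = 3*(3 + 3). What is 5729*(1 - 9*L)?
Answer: -922369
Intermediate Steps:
L = 18 (L = 3*6 = 18)
5729*(1 - 9*L) = 5729*(1 - 9*18) = 5729*(1 - 162) = 5729*(-161) = -922369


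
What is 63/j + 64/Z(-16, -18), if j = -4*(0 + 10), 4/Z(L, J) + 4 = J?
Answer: -14143/40 ≈ -353.58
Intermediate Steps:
Z(L, J) = 4/(-4 + J)
j = -40 (j = -4*10 = -40)
63/j + 64/Z(-16, -18) = 63/(-40) + 64/((4/(-4 - 18))) = 63*(-1/40) + 64/((4/(-22))) = -63/40 + 64/((4*(-1/22))) = -63/40 + 64/(-2/11) = -63/40 + 64*(-11/2) = -63/40 - 352 = -14143/40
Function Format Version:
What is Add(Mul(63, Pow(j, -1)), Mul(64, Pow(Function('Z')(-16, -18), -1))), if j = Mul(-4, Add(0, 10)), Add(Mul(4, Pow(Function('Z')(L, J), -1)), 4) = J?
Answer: Rational(-14143, 40) ≈ -353.58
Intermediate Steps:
Function('Z')(L, J) = Mul(4, Pow(Add(-4, J), -1))
j = -40 (j = Mul(-4, 10) = -40)
Add(Mul(63, Pow(j, -1)), Mul(64, Pow(Function('Z')(-16, -18), -1))) = Add(Mul(63, Pow(-40, -1)), Mul(64, Pow(Mul(4, Pow(Add(-4, -18), -1)), -1))) = Add(Mul(63, Rational(-1, 40)), Mul(64, Pow(Mul(4, Pow(-22, -1)), -1))) = Add(Rational(-63, 40), Mul(64, Pow(Mul(4, Rational(-1, 22)), -1))) = Add(Rational(-63, 40), Mul(64, Pow(Rational(-2, 11), -1))) = Add(Rational(-63, 40), Mul(64, Rational(-11, 2))) = Add(Rational(-63, 40), -352) = Rational(-14143, 40)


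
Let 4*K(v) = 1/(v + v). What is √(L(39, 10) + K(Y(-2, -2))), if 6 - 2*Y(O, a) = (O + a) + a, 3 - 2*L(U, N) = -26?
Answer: √2091/12 ≈ 3.8106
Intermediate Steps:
L(U, N) = 29/2 (L(U, N) = 3/2 - ½*(-26) = 3/2 + 13 = 29/2)
Y(O, a) = 3 - a - O/2 (Y(O, a) = 3 - ((O + a) + a)/2 = 3 - (O + 2*a)/2 = 3 + (-a - O/2) = 3 - a - O/2)
K(v) = 1/(8*v) (K(v) = 1/(4*(v + v)) = 1/(4*((2*v))) = (1/(2*v))/4 = 1/(8*v))
√(L(39, 10) + K(Y(-2, -2))) = √(29/2 + 1/(8*(3 - 1*(-2) - ½*(-2)))) = √(29/2 + 1/(8*(3 + 2 + 1))) = √(29/2 + (⅛)/6) = √(29/2 + (⅛)*(⅙)) = √(29/2 + 1/48) = √(697/48) = √2091/12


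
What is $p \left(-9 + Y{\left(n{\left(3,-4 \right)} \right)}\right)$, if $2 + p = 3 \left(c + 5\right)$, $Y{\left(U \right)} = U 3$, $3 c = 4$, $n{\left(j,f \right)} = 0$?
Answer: $-153$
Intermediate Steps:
$c = \frac{4}{3}$ ($c = \frac{1}{3} \cdot 4 = \frac{4}{3} \approx 1.3333$)
$Y{\left(U \right)} = 3 U$
$p = 17$ ($p = -2 + 3 \left(\frac{4}{3} + 5\right) = -2 + 3 \cdot \frac{19}{3} = -2 + 19 = 17$)
$p \left(-9 + Y{\left(n{\left(3,-4 \right)} \right)}\right) = 17 \left(-9 + 3 \cdot 0\right) = 17 \left(-9 + 0\right) = 17 \left(-9\right) = -153$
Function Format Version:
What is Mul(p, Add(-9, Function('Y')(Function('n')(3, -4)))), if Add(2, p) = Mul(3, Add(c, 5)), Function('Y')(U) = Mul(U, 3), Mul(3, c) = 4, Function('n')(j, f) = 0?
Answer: -153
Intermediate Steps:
c = Rational(4, 3) (c = Mul(Rational(1, 3), 4) = Rational(4, 3) ≈ 1.3333)
Function('Y')(U) = Mul(3, U)
p = 17 (p = Add(-2, Mul(3, Add(Rational(4, 3), 5))) = Add(-2, Mul(3, Rational(19, 3))) = Add(-2, 19) = 17)
Mul(p, Add(-9, Function('Y')(Function('n')(3, -4)))) = Mul(17, Add(-9, Mul(3, 0))) = Mul(17, Add(-9, 0)) = Mul(17, -9) = -153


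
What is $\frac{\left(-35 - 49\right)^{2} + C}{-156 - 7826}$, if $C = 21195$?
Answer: $- \frac{28251}{7982} \approx -3.5393$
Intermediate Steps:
$\frac{\left(-35 - 49\right)^{2} + C}{-156 - 7826} = \frac{\left(-35 - 49\right)^{2} + 21195}{-156 - 7826} = \frac{\left(-84\right)^{2} + 21195}{-7982} = \left(7056 + 21195\right) \left(- \frac{1}{7982}\right) = 28251 \left(- \frac{1}{7982}\right) = - \frac{28251}{7982}$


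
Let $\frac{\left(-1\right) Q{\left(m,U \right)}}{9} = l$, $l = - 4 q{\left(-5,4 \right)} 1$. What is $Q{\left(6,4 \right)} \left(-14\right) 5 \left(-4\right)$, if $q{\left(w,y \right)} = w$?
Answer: $-50400$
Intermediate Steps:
$l = 20$ ($l = \left(-4\right) \left(-5\right) 1 = 20 \cdot 1 = 20$)
$Q{\left(m,U \right)} = -180$ ($Q{\left(m,U \right)} = \left(-9\right) 20 = -180$)
$Q{\left(6,4 \right)} \left(-14\right) 5 \left(-4\right) = \left(-180\right) \left(-14\right) 5 \left(-4\right) = 2520 \left(-20\right) = -50400$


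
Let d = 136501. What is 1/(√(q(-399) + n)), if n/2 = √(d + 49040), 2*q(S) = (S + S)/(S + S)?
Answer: √2/√(1 + 4*√185541) ≈ 0.034060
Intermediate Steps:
q(S) = ½ (q(S) = ((S + S)/(S + S))/2 = ((2*S)/((2*S)))/2 = ((2*S)*(1/(2*S)))/2 = (½)*1 = ½)
n = 2*√185541 (n = 2*√(136501 + 49040) = 2*√185541 ≈ 861.49)
1/(√(q(-399) + n)) = 1/(√(½ + 2*√185541)) = (½ + 2*√185541)^(-½)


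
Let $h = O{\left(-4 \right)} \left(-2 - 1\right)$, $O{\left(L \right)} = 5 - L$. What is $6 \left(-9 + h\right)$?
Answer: $-216$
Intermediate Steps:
$h = -27$ ($h = \left(5 - -4\right) \left(-2 - 1\right) = \left(5 + 4\right) \left(-3\right) = 9 \left(-3\right) = -27$)
$6 \left(-9 + h\right) = 6 \left(-9 - 27\right) = 6 \left(-36\right) = -216$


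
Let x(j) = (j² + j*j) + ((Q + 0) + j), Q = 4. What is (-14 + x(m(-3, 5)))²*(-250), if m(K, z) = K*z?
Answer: -45156250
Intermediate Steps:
x(j) = 4 + j + 2*j² (x(j) = (j² + j*j) + ((4 + 0) + j) = (j² + j²) + (4 + j) = 2*j² + (4 + j) = 4 + j + 2*j²)
(-14 + x(m(-3, 5)))²*(-250) = (-14 + (4 - 3*5 + 2*(-3*5)²))²*(-250) = (-14 + (4 - 15 + 2*(-15)²))²*(-250) = (-14 + (4 - 15 + 2*225))²*(-250) = (-14 + (4 - 15 + 450))²*(-250) = (-14 + 439)²*(-250) = 425²*(-250) = 180625*(-250) = -45156250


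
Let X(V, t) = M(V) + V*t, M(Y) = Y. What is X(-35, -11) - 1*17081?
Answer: -16731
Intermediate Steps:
X(V, t) = V + V*t
X(-35, -11) - 1*17081 = -35*(1 - 11) - 1*17081 = -35*(-10) - 17081 = 350 - 17081 = -16731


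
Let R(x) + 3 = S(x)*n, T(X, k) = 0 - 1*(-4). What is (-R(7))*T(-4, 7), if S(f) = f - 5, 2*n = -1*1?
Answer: 16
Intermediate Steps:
n = -½ (n = (-1*1)/2 = (½)*(-1) = -½ ≈ -0.50000)
T(X, k) = 4 (T(X, k) = 0 + 4 = 4)
S(f) = -5 + f
R(x) = -½ - x/2 (R(x) = -3 + (-5 + x)*(-½) = -3 + (5/2 - x/2) = -½ - x/2)
(-R(7))*T(-4, 7) = -(-½ - ½*7)*4 = -(-½ - 7/2)*4 = -1*(-4)*4 = 4*4 = 16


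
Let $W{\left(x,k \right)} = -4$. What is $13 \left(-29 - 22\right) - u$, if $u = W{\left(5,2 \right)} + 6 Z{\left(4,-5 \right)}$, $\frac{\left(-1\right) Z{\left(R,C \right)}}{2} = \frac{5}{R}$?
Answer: $-644$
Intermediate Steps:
$Z{\left(R,C \right)} = - \frac{10}{R}$ ($Z{\left(R,C \right)} = - 2 \frac{5}{R} = - \frac{10}{R}$)
$u = -19$ ($u = -4 + 6 \left(- \frac{10}{4}\right) = -4 + 6 \left(\left(-10\right) \frac{1}{4}\right) = -4 + 6 \left(- \frac{5}{2}\right) = -4 - 15 = -19$)
$13 \left(-29 - 22\right) - u = 13 \left(-29 - 22\right) - -19 = 13 \left(-51\right) + 19 = -663 + 19 = -644$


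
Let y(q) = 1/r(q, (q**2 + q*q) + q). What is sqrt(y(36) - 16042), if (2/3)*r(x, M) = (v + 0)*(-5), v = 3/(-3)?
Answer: 2*I*sqrt(902355)/15 ≈ 126.66*I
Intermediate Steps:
v = -1 (v = 3*(-1/3) = -1)
r(x, M) = 15/2 (r(x, M) = 3*((-1 + 0)*(-5))/2 = 3*(-1*(-5))/2 = (3/2)*5 = 15/2)
y(q) = 2/15 (y(q) = 1/(15/2) = 2/15)
sqrt(y(36) - 16042) = sqrt(2/15 - 16042) = sqrt(-240628/15) = 2*I*sqrt(902355)/15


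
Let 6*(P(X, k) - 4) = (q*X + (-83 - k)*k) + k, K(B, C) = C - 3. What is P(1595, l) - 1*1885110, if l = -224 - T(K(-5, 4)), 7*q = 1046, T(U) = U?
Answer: -77731307/42 ≈ -1.8507e+6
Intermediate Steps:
K(B, C) = -3 + C
q = 1046/7 (q = (1/7)*1046 = 1046/7 ≈ 149.43)
l = -225 (l = -224 - (-3 + 4) = -224 - 1*1 = -224 - 1 = -225)
P(X, k) = 4 + k/6 + 523*X/21 + k*(-83 - k)/6 (P(X, k) = 4 + ((1046*X/7 + (-83 - k)*k) + k)/6 = 4 + ((1046*X/7 + k*(-83 - k)) + k)/6 = 4 + (k + 1046*X/7 + k*(-83 - k))/6 = 4 + (k/6 + 523*X/21 + k*(-83 - k)/6) = 4 + k/6 + 523*X/21 + k*(-83 - k)/6)
P(1595, l) - 1*1885110 = (4 - 41/3*(-225) - 1/6*(-225)**2 + (523/21)*1595) - 1*1885110 = (4 + 3075 - 1/6*50625 + 834185/21) - 1885110 = (4 + 3075 - 16875/2 + 834185/21) - 1885110 = 1443313/42 - 1885110 = -77731307/42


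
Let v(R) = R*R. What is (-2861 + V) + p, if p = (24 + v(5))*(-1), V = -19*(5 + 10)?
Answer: -3195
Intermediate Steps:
V = -285 (V = -19*15 = -285)
v(R) = R**2
p = -49 (p = (24 + 5**2)*(-1) = (24 + 25)*(-1) = 49*(-1) = -49)
(-2861 + V) + p = (-2861 - 285) - 49 = -3146 - 49 = -3195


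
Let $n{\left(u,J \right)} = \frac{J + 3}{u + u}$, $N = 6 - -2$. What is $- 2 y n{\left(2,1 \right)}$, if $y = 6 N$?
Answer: $-96$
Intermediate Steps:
$N = 8$ ($N = 6 + 2 = 8$)
$n{\left(u,J \right)} = \frac{3 + J}{2 u}$
$y = 48$ ($y = 6 \cdot 8 = 48$)
$- 2 y n{\left(2,1 \right)} = \left(-2\right) 48 \frac{3 + 1}{2 \cdot 2} = - 96 \cdot \frac{1}{2} \cdot \frac{1}{2} \cdot 4 = \left(-96\right) 1 = -96$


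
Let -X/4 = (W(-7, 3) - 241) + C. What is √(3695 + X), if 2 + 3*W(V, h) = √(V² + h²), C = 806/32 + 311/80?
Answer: √(4090830 - 1200*√58)/30 ≈ 67.344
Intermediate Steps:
C = 1163/40 (C = 806*(1/32) + 311*(1/80) = 403/16 + 311/80 = 1163/40 ≈ 29.075)
W(V, h) = -⅔ + √(V² + h²)/3
X = 25511/30 - 4*√58/3 (X = -4*(((-⅔ + √((-7)² + 3²)/3) - 241) + 1163/40) = -4*(((-⅔ + √(49 + 9)/3) - 241) + 1163/40) = -4*(((-⅔ + √58/3) - 241) + 1163/40) = -4*((-725/3 + √58/3) + 1163/40) = -4*(-25511/120 + √58/3) = 25511/30 - 4*√58/3 ≈ 840.21)
√(3695 + X) = √(3695 + (25511/30 - 4*√58/3)) = √(136361/30 - 4*√58/3)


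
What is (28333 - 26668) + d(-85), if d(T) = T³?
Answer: -612460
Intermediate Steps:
(28333 - 26668) + d(-85) = (28333 - 26668) + (-85)³ = 1665 - 614125 = -612460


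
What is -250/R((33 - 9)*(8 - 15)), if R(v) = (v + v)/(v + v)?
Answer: -250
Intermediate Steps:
R(v) = 1 (R(v) = (2*v)/((2*v)) = (2*v)*(1/(2*v)) = 1)
-250/R((33 - 9)*(8 - 15)) = -250/1 = -250*1 = -250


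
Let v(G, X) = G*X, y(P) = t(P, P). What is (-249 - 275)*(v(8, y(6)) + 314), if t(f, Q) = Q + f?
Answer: -214840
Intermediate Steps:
y(P) = 2*P (y(P) = P + P = 2*P)
(-249 - 275)*(v(8, y(6)) + 314) = (-249 - 275)*(8*(2*6) + 314) = -524*(8*12 + 314) = -524*(96 + 314) = -524*410 = -214840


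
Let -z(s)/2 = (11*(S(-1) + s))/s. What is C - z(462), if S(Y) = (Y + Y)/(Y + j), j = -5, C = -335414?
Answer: -21129695/63 ≈ -3.3539e+5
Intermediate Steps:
S(Y) = 2*Y/(-5 + Y) (S(Y) = (Y + Y)/(Y - 5) = (2*Y)/(-5 + Y) = 2*Y/(-5 + Y))
z(s) = -2*(11/3 + 11*s)/s (z(s) = -2*11*(2*(-1)/(-5 - 1) + s)/s = -2*11*(2*(-1)/(-6) + s)/s = -2*11*(2*(-1)*(-⅙) + s)/s = -2*11*(⅓ + s)/s = -2*(11/3 + 11*s)/s)
C - z(462) = -335414 - (-22 - 22/3/462) = -335414 - (-22 - 22/3*1/462) = -335414 - (-22 - 1/63) = -335414 - 1*(-1387/63) = -335414 + 1387/63 = -21129695/63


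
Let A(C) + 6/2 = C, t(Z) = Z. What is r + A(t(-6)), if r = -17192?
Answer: -17201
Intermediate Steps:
A(C) = -3 + C
r + A(t(-6)) = -17192 + (-3 - 6) = -17192 - 9 = -17201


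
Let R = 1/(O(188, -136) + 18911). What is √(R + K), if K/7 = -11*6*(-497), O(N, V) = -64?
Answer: √81561053256973/18847 ≈ 479.18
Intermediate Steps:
K = 229614 (K = 7*(-11*6*(-497)) = 7*(-66*(-497)) = 7*32802 = 229614)
R = 1/18847 (R = 1/(-64 + 18911) = 1/18847 ≈ 5.3059e-5)
√(R + K) = √(1/18847 + 229614) = √(4327535059/18847) = √81561053256973/18847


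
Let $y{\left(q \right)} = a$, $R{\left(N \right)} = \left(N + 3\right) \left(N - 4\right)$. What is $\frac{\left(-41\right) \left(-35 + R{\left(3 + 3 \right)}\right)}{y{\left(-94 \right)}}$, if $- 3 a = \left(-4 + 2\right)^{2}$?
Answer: $- \frac{2091}{4} \approx -522.75$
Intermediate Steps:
$a = - \frac{4}{3}$ ($a = - \frac{\left(-4 + 2\right)^{2}}{3} = - \frac{\left(-2\right)^{2}}{3} = \left(- \frac{1}{3}\right) 4 = - \frac{4}{3} \approx -1.3333$)
$R{\left(N \right)} = \left(-4 + N\right) \left(3 + N\right)$ ($R{\left(N \right)} = \left(3 + N\right) \left(-4 + N\right) = \left(-4 + N\right) \left(3 + N\right)$)
$y{\left(q \right)} = - \frac{4}{3}$
$\frac{\left(-41\right) \left(-35 + R{\left(3 + 3 \right)}\right)}{y{\left(-94 \right)}} = \frac{\left(-41\right) \left(-35 - \left(18 - \left(3 + 3\right)^{2}\right)\right)}{- \frac{4}{3}} = - 41 \left(-35 - \left(18 - 36\right)\right) \left(- \frac{3}{4}\right) = - 41 \left(-35 - -18\right) \left(- \frac{3}{4}\right) = - 41 \left(-35 + 18\right) \left(- \frac{3}{4}\right) = \left(-41\right) \left(-17\right) \left(- \frac{3}{4}\right) = 697 \left(- \frac{3}{4}\right) = - \frac{2091}{4}$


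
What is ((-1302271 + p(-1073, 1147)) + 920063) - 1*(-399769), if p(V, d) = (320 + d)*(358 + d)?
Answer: 2225396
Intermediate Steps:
((-1302271 + p(-1073, 1147)) + 920063) - 1*(-399769) = ((-1302271 + (114560 + 1147² + 678*1147)) + 920063) - 1*(-399769) = ((-1302271 + (114560 + 1315609 + 777666)) + 920063) + 399769 = ((-1302271 + 2207835) + 920063) + 399769 = (905564 + 920063) + 399769 = 1825627 + 399769 = 2225396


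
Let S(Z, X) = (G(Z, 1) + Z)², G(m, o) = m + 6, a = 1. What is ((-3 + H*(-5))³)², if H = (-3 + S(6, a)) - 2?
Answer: 16651779441254092864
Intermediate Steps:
G(m, o) = 6 + m
S(Z, X) = (6 + 2*Z)² (S(Z, X) = ((6 + Z) + Z)² = (6 + 2*Z)²)
H = 319 (H = (-3 + 4*(3 + 6)²) - 2 = (-3 + 4*9²) - 2 = (-3 + 4*81) - 2 = (-3 + 324) - 2 = 321 - 2 = 319)
((-3 + H*(-5))³)² = ((-3 + 319*(-5))³)² = ((-3 - 1595)³)² = ((-1598)³)² = (-4080659192)² = 16651779441254092864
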